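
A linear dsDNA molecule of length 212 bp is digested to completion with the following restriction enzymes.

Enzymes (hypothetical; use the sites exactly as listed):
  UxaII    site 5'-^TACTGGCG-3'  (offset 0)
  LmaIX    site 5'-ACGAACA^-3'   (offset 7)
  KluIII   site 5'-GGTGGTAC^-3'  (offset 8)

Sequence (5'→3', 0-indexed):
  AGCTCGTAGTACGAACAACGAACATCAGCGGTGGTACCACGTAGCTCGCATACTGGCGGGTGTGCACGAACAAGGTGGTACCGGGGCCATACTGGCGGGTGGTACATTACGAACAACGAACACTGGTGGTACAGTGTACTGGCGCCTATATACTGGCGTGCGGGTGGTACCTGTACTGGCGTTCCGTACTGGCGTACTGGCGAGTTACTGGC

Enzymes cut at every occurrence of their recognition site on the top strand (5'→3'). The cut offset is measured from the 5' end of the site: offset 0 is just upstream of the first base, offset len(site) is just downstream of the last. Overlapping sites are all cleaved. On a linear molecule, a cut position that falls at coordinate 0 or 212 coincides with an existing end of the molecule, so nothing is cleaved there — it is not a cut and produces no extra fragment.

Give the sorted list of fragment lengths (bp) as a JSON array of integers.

[3,4,7,7,8,8,9,10,10,13,13,13,14,16,17,18,20,22]

Site scan:
  UxaII (TACTGGCG, off=0): starts [50, 89, 136, 150, 173, 186, 194] → cuts [50, 89, 136, 150, 173, 186, 194]
  LmaIX (ACGAACA, off=7): starts [10, 17, 65, 108, 115] → cuts [17, 24, 72, 115, 122]
  KluIII (GGTGGTAC, off=8): starts [29, 73, 97, 124, 162] → cuts [37, 81, 105, 132, 170]

All cut coordinates (distinct, sorted): [17, 24, 37, 50, 72, 81, 89, 105, 115, 122, 132, 136, 150, 170, 173, 186, 194]

Fragment lengths:
  [0,17): 17 bp
  [17,24): 7 bp
  [24,37): 13 bp
  [37,50): 13 bp
  [50,72): 22 bp
  [72,81): 9 bp
  [81,89): 8 bp
  [89,105): 16 bp
  [105,115): 10 bp
  [115,122): 7 bp
  [122,132): 10 bp
  [132,136): 4 bp
  [136,150): 14 bp
  [150,170): 20 bp
  [170,173): 3 bp
  [173,186): 13 bp
  [186,194): 8 bp
  [194,212): 18 bp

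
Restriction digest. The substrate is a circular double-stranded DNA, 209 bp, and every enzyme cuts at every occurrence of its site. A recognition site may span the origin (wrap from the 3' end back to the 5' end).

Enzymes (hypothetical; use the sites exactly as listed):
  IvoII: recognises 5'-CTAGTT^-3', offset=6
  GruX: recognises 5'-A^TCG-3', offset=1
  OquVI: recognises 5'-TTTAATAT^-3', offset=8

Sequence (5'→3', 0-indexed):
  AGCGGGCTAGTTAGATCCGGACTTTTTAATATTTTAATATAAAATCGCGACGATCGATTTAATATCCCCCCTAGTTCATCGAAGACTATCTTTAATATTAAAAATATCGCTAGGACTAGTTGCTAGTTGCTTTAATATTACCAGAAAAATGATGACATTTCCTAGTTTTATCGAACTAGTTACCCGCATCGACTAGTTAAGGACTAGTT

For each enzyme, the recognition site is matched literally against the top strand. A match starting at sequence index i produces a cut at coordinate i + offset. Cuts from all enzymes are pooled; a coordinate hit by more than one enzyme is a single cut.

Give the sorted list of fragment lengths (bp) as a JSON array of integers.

[2,3,4,7,7,8,8,9,10,10,11,11,11,12,12,15,20,20,29]

Site scan:
  IvoII (CTAGTT, off=6): starts [6, 70, 115, 122, 161, 175, 192, 203] → cuts [0, 12, 76, 121, 128, 167, 181, 198]
  GruX (ATCG, off=1): starts [43, 52, 77, 105, 169, 187] → cuts [44, 53, 78, 106, 170, 188]
  OquVI (TTTAATAT, off=8): starts [24, 32, 57, 90, 130] → cuts [32, 40, 65, 98, 138]

All cut coordinates (distinct, sorted): [0, 12, 32, 40, 44, 53, 65, 76, 78, 98, 106, 121, 128, 138, 167, 170, 181, 188, 198]

Fragments:
  0→12: 12 bp
  12→32: 20 bp
  32→40: 8 bp
  40→44: 4 bp
  44→53: 9 bp
  53→65: 12 bp
  65→76: 11 bp
  76→78: 2 bp
  78→98: 20 bp
  98→106: 8 bp
  106→121: 15 bp
  121→128: 7 bp
  128→138: 10 bp
  138→167: 29 bp
  167→170: 3 bp
  170→181: 11 bp
  181→188: 7 bp
  188→198: 10 bp
  198→0 (wrap): 209-198+0 = 11 bp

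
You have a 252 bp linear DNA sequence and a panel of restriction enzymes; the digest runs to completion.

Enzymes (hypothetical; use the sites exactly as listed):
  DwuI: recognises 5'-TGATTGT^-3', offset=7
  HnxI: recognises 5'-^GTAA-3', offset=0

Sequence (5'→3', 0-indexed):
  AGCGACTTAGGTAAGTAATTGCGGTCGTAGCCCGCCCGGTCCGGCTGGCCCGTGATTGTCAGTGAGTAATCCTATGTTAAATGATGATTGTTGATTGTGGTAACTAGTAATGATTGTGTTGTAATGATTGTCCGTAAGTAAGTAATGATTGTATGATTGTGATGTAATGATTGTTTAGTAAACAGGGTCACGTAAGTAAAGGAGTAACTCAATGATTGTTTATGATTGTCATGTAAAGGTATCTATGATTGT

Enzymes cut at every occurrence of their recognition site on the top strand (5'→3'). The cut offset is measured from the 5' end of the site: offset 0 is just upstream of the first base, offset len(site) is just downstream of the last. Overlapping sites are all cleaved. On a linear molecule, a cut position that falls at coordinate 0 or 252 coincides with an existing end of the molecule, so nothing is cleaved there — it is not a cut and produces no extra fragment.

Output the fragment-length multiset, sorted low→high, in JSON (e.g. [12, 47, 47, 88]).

[1,2,3,3,3,3,4,4,4,4,6,7,7,8,8,10,10,11,11,11,11,14,16,20,26,45]

Per-enzyme occurrences:
  DwuI (TGATTGT, off=7): starts [52, 84, 91, 110, 124, 145, 153, 167, 212, 222, 245] → cuts [59, 91, 98, 117, 131, 152, 160, 174, 219, 229] (position 252 is a terminus of the linear molecule — no cut)
  HnxI (GTAA, off=0): starts [10, 14, 65, 99, 106, 120, 133, 137, 141, 163, 177, 191, 195, 203, 232] → cuts [10, 14, 65, 99, 106, 120, 133, 137, 141, 163, 177, 191, 195, 203, 232]

All cut coordinates (distinct, sorted): [10, 14, 59, 65, 91, 98, 99, 106, 117, 120, 131, 133, 137, 141, 152, 160, 163, 174, 177, 191, 195, 203, 219, 229, 232]

Fragment lengths:
  [0,10): 10 bp
  [10,14): 4 bp
  [14,59): 45 bp
  [59,65): 6 bp
  [65,91): 26 bp
  [91,98): 7 bp
  [98,99): 1 bp
  [99,106): 7 bp
  [106,117): 11 bp
  [117,120): 3 bp
  [120,131): 11 bp
  [131,133): 2 bp
  [133,137): 4 bp
  [137,141): 4 bp
  [141,152): 11 bp
  [152,160): 8 bp
  [160,163): 3 bp
  [163,174): 11 bp
  [174,177): 3 bp
  [177,191): 14 bp
  [191,195): 4 bp
  [195,203): 8 bp
  [203,219): 16 bp
  [219,229): 10 bp
  [229,232): 3 bp
  [232,252): 20 bp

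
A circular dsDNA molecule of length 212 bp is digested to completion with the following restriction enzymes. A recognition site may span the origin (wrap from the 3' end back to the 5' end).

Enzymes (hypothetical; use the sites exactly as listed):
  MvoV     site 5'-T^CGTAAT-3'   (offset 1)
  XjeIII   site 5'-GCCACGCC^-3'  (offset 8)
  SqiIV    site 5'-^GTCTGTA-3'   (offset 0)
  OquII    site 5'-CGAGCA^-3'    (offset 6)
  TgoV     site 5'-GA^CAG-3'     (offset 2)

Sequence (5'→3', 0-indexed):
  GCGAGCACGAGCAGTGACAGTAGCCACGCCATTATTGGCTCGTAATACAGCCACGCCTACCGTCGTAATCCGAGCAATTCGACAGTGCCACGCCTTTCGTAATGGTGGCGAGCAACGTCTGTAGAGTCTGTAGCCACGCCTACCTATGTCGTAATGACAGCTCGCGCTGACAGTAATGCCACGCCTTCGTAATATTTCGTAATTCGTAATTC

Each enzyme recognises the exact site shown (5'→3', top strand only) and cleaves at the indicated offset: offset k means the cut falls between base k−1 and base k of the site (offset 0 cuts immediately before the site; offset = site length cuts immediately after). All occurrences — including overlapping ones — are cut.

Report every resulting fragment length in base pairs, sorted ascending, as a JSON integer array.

[2,2,3,4,6,6,6,7,8,9,9,10,10,12,13,13,13,15,15,15,17,17]

Scan for sites:
  MvoV TCGTAAT/1: at [39, 62, 96, 148, 186, 196, 203] ⇒ [40, 63, 97, 149, 187, 197, 204]
  XjeIII GCCACGCC/8: at [22, 49, 86, 132, 177] ⇒ [30, 57, 94, 140, 185]
  SqiIV GTCTGTA/0: at [116, 125] ⇒ [116, 125]
  OquII CGAGCA/6: at [1, 7, 70, 108] ⇒ [7, 13, 76, 114]
  TgoV GACAG/2: at [15, 80, 155, 168] ⇒ [17, 82, 157, 170]

Pooled cuts: [7, 13, 17, 30, 40, 57, 63, 76, 82, 94, 97, 114, 116, 125, 140, 149, 157, 170, 185, 187, 197, 204]

Fragment lengths:
  7→13: 6 bp
  13→17: 4 bp
  17→30: 13 bp
  30→40: 10 bp
  40→57: 17 bp
  57→63: 6 bp
  63→76: 13 bp
  76→82: 6 bp
  82→94: 12 bp
  94→97: 3 bp
  97→114: 17 bp
  114→116: 2 bp
  116→125: 9 bp
  125→140: 15 bp
  140→149: 9 bp
  149→157: 8 bp
  157→170: 13 bp
  170→185: 15 bp
  185→187: 2 bp
  187→197: 10 bp
  197→204: 7 bp
  204→7 (wrap): 212-204+7 = 15 bp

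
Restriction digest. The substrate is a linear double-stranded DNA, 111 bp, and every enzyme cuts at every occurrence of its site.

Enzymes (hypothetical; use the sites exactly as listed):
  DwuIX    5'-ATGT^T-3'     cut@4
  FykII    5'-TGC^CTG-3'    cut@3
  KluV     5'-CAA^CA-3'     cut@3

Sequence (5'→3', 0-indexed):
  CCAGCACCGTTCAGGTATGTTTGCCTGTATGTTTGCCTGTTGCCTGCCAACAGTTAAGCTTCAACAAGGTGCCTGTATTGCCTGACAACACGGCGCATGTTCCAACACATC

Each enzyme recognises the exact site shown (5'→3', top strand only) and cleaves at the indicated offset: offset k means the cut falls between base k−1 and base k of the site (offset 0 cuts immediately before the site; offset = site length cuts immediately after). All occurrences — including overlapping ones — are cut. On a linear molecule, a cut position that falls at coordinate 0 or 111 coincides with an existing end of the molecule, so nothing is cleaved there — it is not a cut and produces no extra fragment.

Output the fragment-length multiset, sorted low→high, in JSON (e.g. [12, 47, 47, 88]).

Site scan:
  DwuIX ATGTT/4: at [16, 28, 96] ⇒ [20, 32, 100]
  FykII TGCCTG/3: at [21, 33, 40, 69, 78] ⇒ [24, 36, 43, 72, 81]
  KluV CAACA/3: at [47, 61, 85, 102] ⇒ [50, 64, 88, 105]

All cut coordinates (distinct, sorted): [20, 24, 32, 36, 43, 50, 64, 72, 81, 88, 100, 105]

Fragments:
  [0,20): 20 bp
  [20,24): 4 bp
  [24,32): 8 bp
  [32,36): 4 bp
  [36,43): 7 bp
  [43,50): 7 bp
  [50,64): 14 bp
  [64,72): 8 bp
  [72,81): 9 bp
  [81,88): 7 bp
  [88,100): 12 bp
  [100,105): 5 bp
  [105,111): 6 bp

[4,4,5,6,7,7,7,8,8,9,12,14,20]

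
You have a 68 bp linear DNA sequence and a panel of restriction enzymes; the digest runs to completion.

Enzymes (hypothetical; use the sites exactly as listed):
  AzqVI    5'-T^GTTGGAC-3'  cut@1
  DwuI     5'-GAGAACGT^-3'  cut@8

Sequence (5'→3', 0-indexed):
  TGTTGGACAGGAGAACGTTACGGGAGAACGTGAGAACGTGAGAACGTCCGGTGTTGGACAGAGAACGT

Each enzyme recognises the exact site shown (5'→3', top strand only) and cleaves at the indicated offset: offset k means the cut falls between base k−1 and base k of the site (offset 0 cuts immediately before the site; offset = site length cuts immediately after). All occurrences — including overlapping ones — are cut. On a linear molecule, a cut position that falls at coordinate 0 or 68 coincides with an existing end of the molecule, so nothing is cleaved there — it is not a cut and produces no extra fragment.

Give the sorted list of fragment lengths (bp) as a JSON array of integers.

Per-enzyme occurrences:
  AzqVI (TGTTGGAC, off=1): starts [0, 51] → cuts [1, 52]
  DwuI (GAGAACGT, off=8): starts [10, 23, 31, 39, 60] → cuts [18, 31, 39, 47] (position 68 is a terminus of the linear molecule — no cut)

Pooled cuts: [1, 18, 31, 39, 47, 52]

Fragments:
  [0,1): 1 bp
  [1,18): 17 bp
  [18,31): 13 bp
  [31,39): 8 bp
  [39,47): 8 bp
  [47,52): 5 bp
  [52,68): 16 bp

[1,5,8,8,13,16,17]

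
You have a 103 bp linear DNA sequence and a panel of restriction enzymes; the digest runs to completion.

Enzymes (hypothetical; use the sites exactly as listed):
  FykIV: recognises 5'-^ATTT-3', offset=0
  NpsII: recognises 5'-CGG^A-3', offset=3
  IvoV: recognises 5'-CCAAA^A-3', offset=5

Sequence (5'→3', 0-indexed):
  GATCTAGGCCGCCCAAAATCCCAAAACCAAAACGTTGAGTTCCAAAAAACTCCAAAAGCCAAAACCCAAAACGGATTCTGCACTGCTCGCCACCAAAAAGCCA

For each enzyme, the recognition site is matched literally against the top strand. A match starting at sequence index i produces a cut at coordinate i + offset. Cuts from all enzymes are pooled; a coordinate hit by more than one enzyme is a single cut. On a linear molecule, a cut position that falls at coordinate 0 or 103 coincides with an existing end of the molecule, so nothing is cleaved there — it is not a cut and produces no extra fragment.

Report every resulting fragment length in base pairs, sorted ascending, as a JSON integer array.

Per-enzyme occurrences:
  FykIV (ATTT, off=0): no sites
  NpsII CGGA/3: at [71] ⇒ [74]
  IvoV CCAAAA/5: at [12, 20, 26, 41, 51, 58, 65, 92] ⇒ [17, 25, 31, 46, 56, 63, 70, 97]

All cut coordinates (distinct, sorted): [17, 25, 31, 46, 56, 63, 70, 74, 97]

Fragment lengths:
  [0,17): 17 bp
  [17,25): 8 bp
  [25,31): 6 bp
  [31,46): 15 bp
  [46,56): 10 bp
  [56,63): 7 bp
  [63,70): 7 bp
  [70,74): 4 bp
  [74,97): 23 bp
  [97,103): 6 bp

[4,6,6,7,7,8,10,15,17,23]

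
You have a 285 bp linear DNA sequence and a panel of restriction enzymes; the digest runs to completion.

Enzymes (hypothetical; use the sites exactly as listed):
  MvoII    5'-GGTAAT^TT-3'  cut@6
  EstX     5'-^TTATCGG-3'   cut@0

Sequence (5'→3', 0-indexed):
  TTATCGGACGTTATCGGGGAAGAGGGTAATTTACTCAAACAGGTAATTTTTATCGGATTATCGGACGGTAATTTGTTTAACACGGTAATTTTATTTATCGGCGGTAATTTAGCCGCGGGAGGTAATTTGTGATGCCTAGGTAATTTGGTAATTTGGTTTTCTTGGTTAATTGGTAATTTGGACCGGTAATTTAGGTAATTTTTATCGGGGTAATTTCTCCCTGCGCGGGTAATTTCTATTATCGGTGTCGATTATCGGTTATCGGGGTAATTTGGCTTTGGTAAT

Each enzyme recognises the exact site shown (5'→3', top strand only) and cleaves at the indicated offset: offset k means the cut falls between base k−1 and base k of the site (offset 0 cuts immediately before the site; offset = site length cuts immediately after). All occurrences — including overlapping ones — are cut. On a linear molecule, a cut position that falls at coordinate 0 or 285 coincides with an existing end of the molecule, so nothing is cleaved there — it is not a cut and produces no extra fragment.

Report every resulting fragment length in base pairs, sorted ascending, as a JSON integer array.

[2,2,5,5,7,8,8,9,10,13,13,13,13,14,14,15,17,17,18,18,19,20,25]

Per-enzyme occurrences:
  MvoII GGTAATTT/6: at [24, 41, 66, 83, 102, 120, 138, 146, 171, 184, 193, 208, 227, 265] ⇒ [30, 47, 72, 89, 108, 126, 144, 152, 177, 190, 199, 214, 233, 271]
  EstX TTATCGG/0: at [0, 10, 49, 57, 94, 201, 238, 251, 258] ⇒ [10, 49, 57, 94, 201, 238, 251, 258] (position 0 is a terminus of the linear molecule — no cut)

Pooled cuts: [10, 30, 47, 49, 57, 72, 89, 94, 108, 126, 144, 152, 177, 190, 199, 201, 214, 233, 238, 251, 258, 271]

Fragment lengths:
  [0,10): 10 bp
  [10,30): 20 bp
  [30,47): 17 bp
  [47,49): 2 bp
  [49,57): 8 bp
  [57,72): 15 bp
  [72,89): 17 bp
  [89,94): 5 bp
  [94,108): 14 bp
  [108,126): 18 bp
  [126,144): 18 bp
  [144,152): 8 bp
  [152,177): 25 bp
  [177,190): 13 bp
  [190,199): 9 bp
  [199,201): 2 bp
  [201,214): 13 bp
  [214,233): 19 bp
  [233,238): 5 bp
  [238,251): 13 bp
  [251,258): 7 bp
  [258,271): 13 bp
  [271,285): 14 bp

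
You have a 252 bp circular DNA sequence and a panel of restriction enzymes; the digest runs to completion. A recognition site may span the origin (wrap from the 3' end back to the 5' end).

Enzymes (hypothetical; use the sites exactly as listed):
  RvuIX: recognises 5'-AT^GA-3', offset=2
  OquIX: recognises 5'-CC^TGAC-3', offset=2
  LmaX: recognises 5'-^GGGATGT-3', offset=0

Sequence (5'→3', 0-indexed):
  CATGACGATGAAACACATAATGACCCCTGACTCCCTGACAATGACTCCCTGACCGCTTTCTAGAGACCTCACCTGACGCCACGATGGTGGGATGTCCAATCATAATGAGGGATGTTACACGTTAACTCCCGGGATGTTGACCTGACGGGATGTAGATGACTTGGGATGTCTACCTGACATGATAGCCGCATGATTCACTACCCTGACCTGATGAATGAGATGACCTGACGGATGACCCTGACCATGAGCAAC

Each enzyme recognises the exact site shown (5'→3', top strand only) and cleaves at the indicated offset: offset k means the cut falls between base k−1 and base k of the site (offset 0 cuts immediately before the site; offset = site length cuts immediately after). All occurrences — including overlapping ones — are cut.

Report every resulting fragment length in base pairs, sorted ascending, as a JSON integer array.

[2,4,4,4,5,5,5,6,6,6,7,7,7,8,8,9,10,11,11,12,12,12,12,15,18,22,24]

Scan for sites:
  RvuIX (ATGA, off=2): starts [1, 7, 19, 40, 104, 155, 178, 189, 210, 214, 219, 231, 243] → cuts [3, 9, 21, 42, 106, 157, 180, 191, 212, 216, 221, 233, 245]
  OquIX (CCTGAC, off=2): starts [25, 33, 47, 71, 140, 172, 201, 223, 236] → cuts [27, 35, 49, 73, 142, 174, 203, 225, 238]
  LmaX (GGGATGT, off=0): starts [88, 108, 130, 146, 162] → cuts [88, 108, 130, 146, 162]

All cut coordinates (distinct, sorted): [3, 9, 21, 27, 35, 42, 49, 73, 88, 106, 108, 130, 142, 146, 157, 162, 174, 180, 191, 203, 212, 216, 221, 225, 233, 238, 245]

Fragments:
  3→9: 6 bp
  9→21: 12 bp
  21→27: 6 bp
  27→35: 8 bp
  35→42: 7 bp
  42→49: 7 bp
  49→73: 24 bp
  73→88: 15 bp
  88→106: 18 bp
  106→108: 2 bp
  108→130: 22 bp
  130→142: 12 bp
  142→146: 4 bp
  146→157: 11 bp
  157→162: 5 bp
  162→174: 12 bp
  174→180: 6 bp
  180→191: 11 bp
  191→203: 12 bp
  203→212: 9 bp
  212→216: 4 bp
  216→221: 5 bp
  221→225: 4 bp
  225→233: 8 bp
  233→238: 5 bp
  238→245: 7 bp
  245→3 (wrap): 252-245+3 = 10 bp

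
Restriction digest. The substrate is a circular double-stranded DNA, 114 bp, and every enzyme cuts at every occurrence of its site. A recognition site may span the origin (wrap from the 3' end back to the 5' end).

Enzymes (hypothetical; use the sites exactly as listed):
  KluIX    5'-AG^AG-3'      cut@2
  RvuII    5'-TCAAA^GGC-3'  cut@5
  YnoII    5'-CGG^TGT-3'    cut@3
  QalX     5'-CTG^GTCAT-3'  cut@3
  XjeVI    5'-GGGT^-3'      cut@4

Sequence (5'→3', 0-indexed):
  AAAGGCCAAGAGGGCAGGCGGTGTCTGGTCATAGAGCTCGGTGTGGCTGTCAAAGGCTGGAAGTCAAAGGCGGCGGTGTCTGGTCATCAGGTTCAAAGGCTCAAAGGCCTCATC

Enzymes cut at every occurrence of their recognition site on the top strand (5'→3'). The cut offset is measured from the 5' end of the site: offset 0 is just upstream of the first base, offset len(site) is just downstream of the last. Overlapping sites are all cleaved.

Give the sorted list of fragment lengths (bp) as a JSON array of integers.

[6,6,7,7,7,8,8,11,12,13,14,15]

Site scan:
  KluIX (AGAG, off=2): starts [8, 32] → cuts [10, 34]
  RvuII (TCAAAGGC, off=5): starts [49, 63, 92, 100, 112] → cuts [3, 54, 68, 97, 105]
  YnoII (CGGTGT, off=3): starts [18, 38, 73] → cuts [21, 41, 76]
  QalX (CTGGTCAT, off=3): starts [24, 79] → cuts [27, 82]
  XjeVI (GGGT, off=4): no sites

All cut coordinates (distinct, sorted): [3, 10, 21, 27, 34, 41, 54, 68, 76, 82, 97, 105]

Fragments:
  3→10: 7 bp
  10→21: 11 bp
  21→27: 6 bp
  27→34: 7 bp
  34→41: 7 bp
  41→54: 13 bp
  54→68: 14 bp
  68→76: 8 bp
  76→82: 6 bp
  82→97: 15 bp
  97→105: 8 bp
  105→3 (wrap): 114-105+3 = 12 bp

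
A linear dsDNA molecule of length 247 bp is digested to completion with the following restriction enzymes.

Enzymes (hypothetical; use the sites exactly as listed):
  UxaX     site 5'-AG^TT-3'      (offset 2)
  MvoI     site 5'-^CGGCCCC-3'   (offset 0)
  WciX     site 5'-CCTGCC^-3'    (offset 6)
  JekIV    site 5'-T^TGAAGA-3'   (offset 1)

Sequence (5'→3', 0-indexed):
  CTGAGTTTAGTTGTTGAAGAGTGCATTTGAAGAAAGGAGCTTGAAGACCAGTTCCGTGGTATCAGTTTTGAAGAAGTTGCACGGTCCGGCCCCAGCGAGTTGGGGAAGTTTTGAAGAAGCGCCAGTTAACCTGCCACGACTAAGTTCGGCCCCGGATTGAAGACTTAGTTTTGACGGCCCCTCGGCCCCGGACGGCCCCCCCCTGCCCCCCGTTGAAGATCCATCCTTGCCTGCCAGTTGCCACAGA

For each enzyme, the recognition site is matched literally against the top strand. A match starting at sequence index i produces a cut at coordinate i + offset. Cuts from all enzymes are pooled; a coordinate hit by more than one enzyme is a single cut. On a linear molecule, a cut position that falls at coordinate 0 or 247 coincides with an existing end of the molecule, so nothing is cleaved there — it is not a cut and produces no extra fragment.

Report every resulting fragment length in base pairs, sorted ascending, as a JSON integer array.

[2,2,3,3,4,5,5,6,6,8,8,9,9,10,10,10,10,10,11,11,13,13,14,14,14,15,22]

Scan for sites:
  UxaX AGTT/2: at [3, 8, 49, 63, 74, 97, 106, 123, 142, 166, 235] ⇒ [5, 10, 51, 65, 76, 99, 108, 125, 144, 168, 237]
  MvoI CGGCCCC/0: at [86, 146, 174, 182, 192] ⇒ [86, 146, 174, 182, 192]
  WciX CCTGCC/6: at [129, 201, 229] ⇒ [135, 207, 235]
  JekIV TTGAAGA/1: at [13, 26, 40, 67, 110, 156, 212] ⇒ [14, 27, 41, 68, 111, 157, 213]

All cut coordinates (distinct, sorted): [5, 10, 14, 27, 41, 51, 65, 68, 76, 86, 99, 108, 111, 125, 135, 144, 146, 157, 168, 174, 182, 192, 207, 213, 235, 237]

Fragments:
  [0,5): 5 bp
  [5,10): 5 bp
  [10,14): 4 bp
  [14,27): 13 bp
  [27,41): 14 bp
  [41,51): 10 bp
  [51,65): 14 bp
  [65,68): 3 bp
  [68,76): 8 bp
  [76,86): 10 bp
  [86,99): 13 bp
  [99,108): 9 bp
  [108,111): 3 bp
  [111,125): 14 bp
  [125,135): 10 bp
  [135,144): 9 bp
  [144,146): 2 bp
  [146,157): 11 bp
  [157,168): 11 bp
  [168,174): 6 bp
  [174,182): 8 bp
  [182,192): 10 bp
  [192,207): 15 bp
  [207,213): 6 bp
  [213,235): 22 bp
  [235,237): 2 bp
  [237,247): 10 bp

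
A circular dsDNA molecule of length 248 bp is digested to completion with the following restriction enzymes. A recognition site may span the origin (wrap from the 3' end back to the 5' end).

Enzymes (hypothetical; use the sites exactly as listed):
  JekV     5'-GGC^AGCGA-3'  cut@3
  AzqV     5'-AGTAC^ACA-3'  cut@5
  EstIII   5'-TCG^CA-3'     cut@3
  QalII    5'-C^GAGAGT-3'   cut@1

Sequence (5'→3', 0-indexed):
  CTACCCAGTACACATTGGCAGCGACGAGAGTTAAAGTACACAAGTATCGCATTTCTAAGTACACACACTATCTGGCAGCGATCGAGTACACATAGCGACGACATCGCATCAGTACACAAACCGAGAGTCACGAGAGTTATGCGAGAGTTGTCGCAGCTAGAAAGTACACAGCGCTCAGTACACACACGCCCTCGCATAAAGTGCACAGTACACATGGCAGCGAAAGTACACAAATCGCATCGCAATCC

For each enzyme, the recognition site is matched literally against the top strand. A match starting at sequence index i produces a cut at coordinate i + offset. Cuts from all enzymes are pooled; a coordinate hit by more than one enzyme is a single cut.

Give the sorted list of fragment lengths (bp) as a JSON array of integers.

Per-enzyme occurrences:
  JekV GGCAGCGA/3: at [16, 73, 215] ⇒ [19, 76, 218]
  AzqV AGTACACA/5: at [6, 34, 57, 84, 110, 162, 176, 206, 224] ⇒ [11, 39, 62, 89, 115, 167, 181, 211, 229]
  EstIII TCGCA/3: at [46, 103, 150, 191, 234, 239] ⇒ [49, 106, 153, 194, 237, 242]
  QalII CGAGAGT/1: at [24, 121, 130, 141] ⇒ [25, 122, 131, 142]

All cut coordinates (distinct, sorted): [11, 19, 25, 39, 49, 62, 76, 89, 106, 115, 122, 131, 142, 153, 167, 181, 194, 211, 218, 229, 237, 242]

Fragments:
  11→19: 8 bp
  19→25: 6 bp
  25→39: 14 bp
  39→49: 10 bp
  49→62: 13 bp
  62→76: 14 bp
  76→89: 13 bp
  89→106: 17 bp
  106→115: 9 bp
  115→122: 7 bp
  122→131: 9 bp
  131→142: 11 bp
  142→153: 11 bp
  153→167: 14 bp
  167→181: 14 bp
  181→194: 13 bp
  194→211: 17 bp
  211→218: 7 bp
  218→229: 11 bp
  229→237: 8 bp
  237→242: 5 bp
  242→11 (wrap): 248-242+11 = 17 bp

[5,6,7,7,8,8,9,9,10,11,11,11,13,13,13,14,14,14,14,17,17,17]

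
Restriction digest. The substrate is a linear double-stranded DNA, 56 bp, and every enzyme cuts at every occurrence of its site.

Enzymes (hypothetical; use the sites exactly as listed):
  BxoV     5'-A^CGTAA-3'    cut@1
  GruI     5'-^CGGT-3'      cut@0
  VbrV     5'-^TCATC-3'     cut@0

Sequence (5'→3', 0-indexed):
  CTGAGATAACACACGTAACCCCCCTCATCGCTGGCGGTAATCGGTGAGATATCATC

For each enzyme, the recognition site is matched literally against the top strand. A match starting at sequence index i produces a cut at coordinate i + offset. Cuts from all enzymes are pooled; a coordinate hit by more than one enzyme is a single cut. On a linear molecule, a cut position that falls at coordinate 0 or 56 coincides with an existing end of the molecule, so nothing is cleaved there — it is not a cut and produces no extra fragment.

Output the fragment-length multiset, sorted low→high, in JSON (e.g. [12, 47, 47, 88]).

Per-enzyme occurrences:
  BxoV ACGTAA/1: at [12] ⇒ [13]
  GruI CGGT/0: at [34, 41] ⇒ [34, 41]
  VbrV TCATC/0: at [24, 51] ⇒ [24, 51]

All cut coordinates (distinct, sorted): [13, 24, 34, 41, 51]

Fragment lengths:
  [0,13): 13 bp
  [13,24): 11 bp
  [24,34): 10 bp
  [34,41): 7 bp
  [41,51): 10 bp
  [51,56): 5 bp

[5,7,10,10,11,13]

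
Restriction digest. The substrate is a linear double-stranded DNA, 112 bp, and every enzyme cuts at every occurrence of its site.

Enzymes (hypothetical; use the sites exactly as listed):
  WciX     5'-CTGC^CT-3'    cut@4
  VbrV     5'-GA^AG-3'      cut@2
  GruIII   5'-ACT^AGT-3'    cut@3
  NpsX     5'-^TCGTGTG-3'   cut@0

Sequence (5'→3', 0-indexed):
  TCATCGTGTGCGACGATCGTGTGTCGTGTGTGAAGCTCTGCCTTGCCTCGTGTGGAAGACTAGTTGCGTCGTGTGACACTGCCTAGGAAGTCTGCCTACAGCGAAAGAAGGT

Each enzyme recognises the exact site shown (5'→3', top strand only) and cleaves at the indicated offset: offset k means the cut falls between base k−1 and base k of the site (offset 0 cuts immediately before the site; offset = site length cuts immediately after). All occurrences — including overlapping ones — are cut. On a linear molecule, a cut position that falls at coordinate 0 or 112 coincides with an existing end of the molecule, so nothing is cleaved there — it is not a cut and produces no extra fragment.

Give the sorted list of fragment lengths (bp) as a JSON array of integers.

[3,4,5,6,6,7,7,7,8,9,10,13,13,14]

Scan for sites:
  WciX CTGCCT/4: at [37, 78, 91] ⇒ [41, 82, 95]
  VbrV GAAG/2: at [31, 54, 86, 106] ⇒ [33, 56, 88, 108]
  GruIII ACTAGT/3: at [58] ⇒ [61]
  NpsX TCGTGTG/0: at [3, 16, 23, 47, 68] ⇒ [3, 16, 23, 47, 68]

Pooled cuts: [3, 16, 23, 33, 41, 47, 56, 61, 68, 82, 88, 95, 108]

Fragment lengths:
  [0,3): 3 bp
  [3,16): 13 bp
  [16,23): 7 bp
  [23,33): 10 bp
  [33,41): 8 bp
  [41,47): 6 bp
  [47,56): 9 bp
  [56,61): 5 bp
  [61,68): 7 bp
  [68,82): 14 bp
  [82,88): 6 bp
  [88,95): 7 bp
  [95,108): 13 bp
  [108,112): 4 bp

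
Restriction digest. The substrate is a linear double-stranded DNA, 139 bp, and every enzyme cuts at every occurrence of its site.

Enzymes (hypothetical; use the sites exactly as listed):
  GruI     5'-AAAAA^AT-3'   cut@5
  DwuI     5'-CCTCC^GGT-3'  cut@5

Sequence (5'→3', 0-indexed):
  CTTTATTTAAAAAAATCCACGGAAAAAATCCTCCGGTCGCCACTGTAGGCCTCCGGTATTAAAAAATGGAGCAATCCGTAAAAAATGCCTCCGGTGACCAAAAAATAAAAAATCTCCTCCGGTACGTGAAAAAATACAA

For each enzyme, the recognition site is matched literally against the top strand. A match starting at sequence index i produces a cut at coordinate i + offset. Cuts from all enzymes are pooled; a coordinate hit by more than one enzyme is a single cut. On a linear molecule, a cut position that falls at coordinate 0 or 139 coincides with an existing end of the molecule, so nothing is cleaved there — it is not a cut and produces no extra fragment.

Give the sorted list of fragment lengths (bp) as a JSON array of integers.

[6,7,7,8,9,11,12,13,13,14,19,20]

Scan for sites:
  GruI (AAAAAAT, off=5): starts [9, 22, 60, 79, 99, 106, 128] → cuts [14, 27, 65, 84, 104, 111, 133]
  DwuI (CCTCCGGT, off=5): starts [29, 49, 87, 115] → cuts [34, 54, 92, 120]

Pooled cuts: [14, 27, 34, 54, 65, 84, 92, 104, 111, 120, 133]

Fragments:
  [0,14): 14 bp
  [14,27): 13 bp
  [27,34): 7 bp
  [34,54): 20 bp
  [54,65): 11 bp
  [65,84): 19 bp
  [84,92): 8 bp
  [92,104): 12 bp
  [104,111): 7 bp
  [111,120): 9 bp
  [120,133): 13 bp
  [133,139): 6 bp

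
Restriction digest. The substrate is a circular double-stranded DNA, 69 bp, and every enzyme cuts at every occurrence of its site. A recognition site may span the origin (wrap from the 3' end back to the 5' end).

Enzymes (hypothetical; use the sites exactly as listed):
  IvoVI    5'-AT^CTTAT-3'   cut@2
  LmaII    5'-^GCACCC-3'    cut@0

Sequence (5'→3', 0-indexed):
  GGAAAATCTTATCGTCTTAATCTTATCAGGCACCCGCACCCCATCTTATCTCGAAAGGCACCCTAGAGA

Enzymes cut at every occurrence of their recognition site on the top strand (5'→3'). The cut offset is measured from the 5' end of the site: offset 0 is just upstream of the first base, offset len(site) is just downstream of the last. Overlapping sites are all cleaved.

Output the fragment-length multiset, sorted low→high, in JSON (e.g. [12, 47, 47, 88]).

Scan for sites:
  IvoVI ATCTTAT/2: at [5, 19, 42] ⇒ [7, 21, 44]
  LmaII GCACCC/0: at [29, 35, 57] ⇒ [29, 35, 57]

Pooled cuts: [7, 21, 29, 35, 44, 57]

Fragments:
  7→21: 14 bp
  21→29: 8 bp
  29→35: 6 bp
  35→44: 9 bp
  44→57: 13 bp
  57→7 (wrap): 69-57+7 = 19 bp

[6,8,9,13,14,19]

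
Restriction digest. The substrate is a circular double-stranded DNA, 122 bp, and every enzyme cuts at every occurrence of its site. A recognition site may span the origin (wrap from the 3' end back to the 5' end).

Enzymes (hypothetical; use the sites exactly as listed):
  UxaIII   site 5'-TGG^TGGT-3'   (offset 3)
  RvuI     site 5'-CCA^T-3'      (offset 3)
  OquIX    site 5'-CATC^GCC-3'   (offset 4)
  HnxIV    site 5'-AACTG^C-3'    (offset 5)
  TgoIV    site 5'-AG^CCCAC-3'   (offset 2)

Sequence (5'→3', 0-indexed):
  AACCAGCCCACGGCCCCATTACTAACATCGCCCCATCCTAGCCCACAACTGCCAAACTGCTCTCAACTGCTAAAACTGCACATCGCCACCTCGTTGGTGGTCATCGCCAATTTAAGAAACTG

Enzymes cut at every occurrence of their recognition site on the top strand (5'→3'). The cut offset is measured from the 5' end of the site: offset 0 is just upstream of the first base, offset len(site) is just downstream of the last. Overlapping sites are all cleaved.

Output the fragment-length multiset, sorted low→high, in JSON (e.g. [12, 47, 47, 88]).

Per-enzyme occurrences:
  UxaIII (TGGTGGT, off=3): starts [94] → cuts [97]
  RvuI (CCAT, off=3): starts [15, 32] → cuts [18, 35]
  OquIX (CATCGCC, off=4): starts [25, 80, 101] → cuts [29, 84, 105]
  HnxIV (AACTGC, off=5): starts [46, 54, 64, 73] → cuts [51, 59, 69, 78]
  TgoIV (AGCCCAC, off=2): starts [4, 39] → cuts [6, 41]

All cut coordinates (distinct, sorted): [6, 18, 29, 35, 41, 51, 59, 69, 78, 84, 97, 105]

Fragment lengths:
  6→18: 12 bp
  18→29: 11 bp
  29→35: 6 bp
  35→41: 6 bp
  41→51: 10 bp
  51→59: 8 bp
  59→69: 10 bp
  69→78: 9 bp
  78→84: 6 bp
  84→97: 13 bp
  97→105: 8 bp
  105→6 (wrap): 122-105+6 = 23 bp

[6,6,6,8,8,9,10,10,11,12,13,23]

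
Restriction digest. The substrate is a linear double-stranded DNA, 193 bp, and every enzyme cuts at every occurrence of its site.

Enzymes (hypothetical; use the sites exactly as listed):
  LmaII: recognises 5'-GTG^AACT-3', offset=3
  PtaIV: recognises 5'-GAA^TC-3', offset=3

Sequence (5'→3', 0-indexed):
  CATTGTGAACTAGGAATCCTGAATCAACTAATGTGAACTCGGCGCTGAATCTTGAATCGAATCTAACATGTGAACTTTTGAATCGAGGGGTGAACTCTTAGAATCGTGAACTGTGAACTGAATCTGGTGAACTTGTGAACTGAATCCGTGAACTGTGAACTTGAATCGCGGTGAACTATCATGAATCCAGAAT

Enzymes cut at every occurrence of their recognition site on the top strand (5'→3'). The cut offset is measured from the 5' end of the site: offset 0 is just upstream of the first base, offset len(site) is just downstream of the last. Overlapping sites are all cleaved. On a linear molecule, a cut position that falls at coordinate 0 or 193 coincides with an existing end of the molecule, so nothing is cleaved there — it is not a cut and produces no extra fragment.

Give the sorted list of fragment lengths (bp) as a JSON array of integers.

Site scan:
  LmaII GTGAACT/3: at [4, 32, 69, 89, 105, 112, 126, 134, 147, 154, 170] ⇒ [7, 35, 72, 92, 108, 115, 129, 137, 150, 157, 173]
  PtaIV GAATC/3: at [13, 20, 46, 53, 58, 79, 100, 119, 141, 162, 182] ⇒ [16, 23, 49, 56, 61, 82, 103, 122, 144, 165, 185]

Pooled cuts: [7, 16, 23, 35, 49, 56, 61, 72, 82, 92, 103, 108, 115, 122, 129, 137, 144, 150, 157, 165, 173, 185]

Fragments:
  [0,7): 7 bp
  [7,16): 9 bp
  [16,23): 7 bp
  [23,35): 12 bp
  [35,49): 14 bp
  [49,56): 7 bp
  [56,61): 5 bp
  [61,72): 11 bp
  [72,82): 10 bp
  [82,92): 10 bp
  [92,103): 11 bp
  [103,108): 5 bp
  [108,115): 7 bp
  [115,122): 7 bp
  [122,129): 7 bp
  [129,137): 8 bp
  [137,144): 7 bp
  [144,150): 6 bp
  [150,157): 7 bp
  [157,165): 8 bp
  [165,173): 8 bp
  [173,185): 12 bp
  [185,193): 8 bp

[5,5,6,7,7,7,7,7,7,7,7,8,8,8,8,9,10,10,11,11,12,12,14]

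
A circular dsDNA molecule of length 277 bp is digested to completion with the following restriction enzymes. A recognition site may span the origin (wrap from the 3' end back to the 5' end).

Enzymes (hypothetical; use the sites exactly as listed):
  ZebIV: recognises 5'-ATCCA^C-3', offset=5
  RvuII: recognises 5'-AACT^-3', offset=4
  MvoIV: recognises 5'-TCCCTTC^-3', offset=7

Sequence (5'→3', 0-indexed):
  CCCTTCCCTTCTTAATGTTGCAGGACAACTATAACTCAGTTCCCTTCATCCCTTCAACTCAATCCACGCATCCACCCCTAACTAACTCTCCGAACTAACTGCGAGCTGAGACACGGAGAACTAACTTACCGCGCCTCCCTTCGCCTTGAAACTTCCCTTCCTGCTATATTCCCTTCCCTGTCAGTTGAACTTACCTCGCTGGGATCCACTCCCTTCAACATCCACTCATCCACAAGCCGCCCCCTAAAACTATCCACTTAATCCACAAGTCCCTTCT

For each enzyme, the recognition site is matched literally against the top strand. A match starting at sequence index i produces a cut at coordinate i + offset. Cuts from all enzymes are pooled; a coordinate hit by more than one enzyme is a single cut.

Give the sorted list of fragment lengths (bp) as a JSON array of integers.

[4,4,4,4,5,5,6,7,7,7,8,8,8,8,8,9,9,9,11,11,11,15,16,16,17,19,19,22]

Per-enzyme occurrences:
  ZebIV (ATCCAC, off=5): starts [61, 69, 203, 219, 227, 251, 260] → cuts [66, 74, 208, 224, 232, 256, 265]
  RvuII (AACT, off=4): starts [26, 32, 55, 79, 83, 92, 96, 118, 122, 149, 187, 247] → cuts [30, 36, 59, 83, 87, 96, 100, 122, 126, 153, 191, 251]
  MvoIV (TCCCTTC, off=7): starts [4, 40, 48, 135, 153, 169, 209, 269, 276] → cuts [6, 11, 47, 55, 142, 160, 176, 216, 276]

Pooled cuts: [6, 11, 30, 36, 47, 55, 59, 66, 74, 83, 87, 96, 100, 122, 126, 142, 153, 160, 176, 191, 208, 216, 224, 232, 251, 256, 265, 276]

Fragments:
  6→11: 5 bp
  11→30: 19 bp
  30→36: 6 bp
  36→47: 11 bp
  47→55: 8 bp
  55→59: 4 bp
  59→66: 7 bp
  66→74: 8 bp
  74→83: 9 bp
  83→87: 4 bp
  87→96: 9 bp
  96→100: 4 bp
  100→122: 22 bp
  122→126: 4 bp
  126→142: 16 bp
  142→153: 11 bp
  153→160: 7 bp
  160→176: 16 bp
  176→191: 15 bp
  191→208: 17 bp
  208→216: 8 bp
  216→224: 8 bp
  224→232: 8 bp
  232→251: 19 bp
  251→256: 5 bp
  256→265: 9 bp
  265→276: 11 bp
  276→6 (wrap): 277-276+6 = 7 bp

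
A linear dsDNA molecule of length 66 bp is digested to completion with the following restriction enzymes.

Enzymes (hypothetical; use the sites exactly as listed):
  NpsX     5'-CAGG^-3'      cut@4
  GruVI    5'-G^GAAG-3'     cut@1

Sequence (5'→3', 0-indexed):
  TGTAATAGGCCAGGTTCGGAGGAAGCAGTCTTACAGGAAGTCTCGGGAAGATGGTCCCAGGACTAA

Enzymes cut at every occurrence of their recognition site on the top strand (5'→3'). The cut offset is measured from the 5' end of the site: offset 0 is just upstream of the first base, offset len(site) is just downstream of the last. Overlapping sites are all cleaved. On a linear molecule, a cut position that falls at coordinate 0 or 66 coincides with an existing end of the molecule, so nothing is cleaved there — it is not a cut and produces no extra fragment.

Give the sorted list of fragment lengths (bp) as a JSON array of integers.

[1,5,7,9,14,15,15]

Per-enzyme occurrences:
  NpsX CAGG/4: at [10, 33, 57] ⇒ [14, 37, 61]
  GruVI GGAAG/1: at [20, 35, 45] ⇒ [21, 36, 46]

Pooled cuts: [14, 21, 36, 37, 46, 61]

Fragment lengths:
  [0,14): 14 bp
  [14,21): 7 bp
  [21,36): 15 bp
  [36,37): 1 bp
  [37,46): 9 bp
  [46,61): 15 bp
  [61,66): 5 bp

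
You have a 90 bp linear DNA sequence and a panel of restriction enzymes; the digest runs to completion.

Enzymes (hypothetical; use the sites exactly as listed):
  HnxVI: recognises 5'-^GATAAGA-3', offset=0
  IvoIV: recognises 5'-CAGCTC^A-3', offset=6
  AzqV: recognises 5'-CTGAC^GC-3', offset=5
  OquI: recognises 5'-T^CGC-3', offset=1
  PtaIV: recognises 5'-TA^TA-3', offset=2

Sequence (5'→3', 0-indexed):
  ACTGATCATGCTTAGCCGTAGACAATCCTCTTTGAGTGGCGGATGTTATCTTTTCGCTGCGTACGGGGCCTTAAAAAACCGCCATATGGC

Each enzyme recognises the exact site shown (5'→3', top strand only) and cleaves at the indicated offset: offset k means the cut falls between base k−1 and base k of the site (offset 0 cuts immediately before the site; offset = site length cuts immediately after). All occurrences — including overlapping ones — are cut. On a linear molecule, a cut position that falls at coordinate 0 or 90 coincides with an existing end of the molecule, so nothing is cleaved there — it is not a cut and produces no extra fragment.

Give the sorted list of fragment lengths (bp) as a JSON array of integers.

Site scan:
  HnxVI (GATAAGA, off=0): no sites
  IvoIV (CAGCTCA, off=6): no sites
  AzqV (CTGACGC, off=5): no sites
  OquI TCGC/1: at [53] ⇒ [54]
  PtaIV (TATA, off=2): no sites

All cut coordinates (distinct, sorted): [54]

Fragments:
  [0,54): 54 bp
  [54,90): 36 bp

[36,54]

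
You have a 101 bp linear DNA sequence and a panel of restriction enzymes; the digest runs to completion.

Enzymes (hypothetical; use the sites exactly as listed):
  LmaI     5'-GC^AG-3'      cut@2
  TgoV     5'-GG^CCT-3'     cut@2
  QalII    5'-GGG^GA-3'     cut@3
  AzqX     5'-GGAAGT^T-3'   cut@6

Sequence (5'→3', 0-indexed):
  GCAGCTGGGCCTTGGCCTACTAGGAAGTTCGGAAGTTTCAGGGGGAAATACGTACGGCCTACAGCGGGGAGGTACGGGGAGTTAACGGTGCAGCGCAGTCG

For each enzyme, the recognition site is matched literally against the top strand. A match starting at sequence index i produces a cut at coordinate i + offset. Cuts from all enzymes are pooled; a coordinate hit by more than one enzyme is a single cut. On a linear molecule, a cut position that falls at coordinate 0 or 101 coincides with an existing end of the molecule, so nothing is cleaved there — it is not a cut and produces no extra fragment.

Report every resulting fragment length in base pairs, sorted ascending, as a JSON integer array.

[2,5,5,6,7,8,8,10,11,13,13,13]

Per-enzyme occurrences:
  LmaI GCAG/2: at [0, 89, 94] ⇒ [2, 91, 96]
  TgoV GGCCT/2: at [7, 13, 55] ⇒ [9, 15, 57]
  QalII GGGGA/3: at [41, 65, 75] ⇒ [44, 68, 78]
  AzqX GGAAGTT/6: at [22, 30] ⇒ [28, 36]

All cut coordinates (distinct, sorted): [2, 9, 15, 28, 36, 44, 57, 68, 78, 91, 96]

Fragments:
  [0,2): 2 bp
  [2,9): 7 bp
  [9,15): 6 bp
  [15,28): 13 bp
  [28,36): 8 bp
  [36,44): 8 bp
  [44,57): 13 bp
  [57,68): 11 bp
  [68,78): 10 bp
  [78,91): 13 bp
  [91,96): 5 bp
  [96,101): 5 bp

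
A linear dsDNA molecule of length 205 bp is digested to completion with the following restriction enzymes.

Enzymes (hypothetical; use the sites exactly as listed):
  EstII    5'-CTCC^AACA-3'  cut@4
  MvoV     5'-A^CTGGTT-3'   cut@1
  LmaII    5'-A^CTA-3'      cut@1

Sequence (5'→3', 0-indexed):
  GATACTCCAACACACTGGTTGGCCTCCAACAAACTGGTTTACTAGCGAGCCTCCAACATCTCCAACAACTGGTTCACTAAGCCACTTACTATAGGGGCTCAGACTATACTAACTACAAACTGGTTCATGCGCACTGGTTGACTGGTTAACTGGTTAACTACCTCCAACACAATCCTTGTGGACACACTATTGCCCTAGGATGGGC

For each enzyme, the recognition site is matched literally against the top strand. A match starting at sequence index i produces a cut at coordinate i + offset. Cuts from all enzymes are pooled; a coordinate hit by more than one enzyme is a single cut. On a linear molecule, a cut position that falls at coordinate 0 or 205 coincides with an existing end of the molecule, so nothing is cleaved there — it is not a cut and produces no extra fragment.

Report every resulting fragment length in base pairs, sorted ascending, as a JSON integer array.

Site scan:
  EstII CTCCAACA/4: at [4, 23, 50, 59, 161] ⇒ [8, 27, 54, 63, 165]
  MvoV ACTGGTT/1: at [13, 32, 67, 118, 132, 140, 148] ⇒ [14, 33, 68, 119, 133, 141, 149]
  LmaII ACTA/1: at [40, 75, 87, 102, 107, 111, 156, 185] ⇒ [41, 76, 88, 103, 108, 112, 157, 186]

All cut coordinates (distinct, sorted): [8, 14, 27, 33, 41, 54, 63, 68, 76, 88, 103, 108, 112, 119, 133, 141, 149, 157, 165, 186]

Fragment lengths:
  [0,8): 8 bp
  [8,14): 6 bp
  [14,27): 13 bp
  [27,33): 6 bp
  [33,41): 8 bp
  [41,54): 13 bp
  [54,63): 9 bp
  [63,68): 5 bp
  [68,76): 8 bp
  [76,88): 12 bp
  [88,103): 15 bp
  [103,108): 5 bp
  [108,112): 4 bp
  [112,119): 7 bp
  [119,133): 14 bp
  [133,141): 8 bp
  [141,149): 8 bp
  [149,157): 8 bp
  [157,165): 8 bp
  [165,186): 21 bp
  [186,205): 19 bp

[4,5,5,6,6,7,8,8,8,8,8,8,8,9,12,13,13,14,15,19,21]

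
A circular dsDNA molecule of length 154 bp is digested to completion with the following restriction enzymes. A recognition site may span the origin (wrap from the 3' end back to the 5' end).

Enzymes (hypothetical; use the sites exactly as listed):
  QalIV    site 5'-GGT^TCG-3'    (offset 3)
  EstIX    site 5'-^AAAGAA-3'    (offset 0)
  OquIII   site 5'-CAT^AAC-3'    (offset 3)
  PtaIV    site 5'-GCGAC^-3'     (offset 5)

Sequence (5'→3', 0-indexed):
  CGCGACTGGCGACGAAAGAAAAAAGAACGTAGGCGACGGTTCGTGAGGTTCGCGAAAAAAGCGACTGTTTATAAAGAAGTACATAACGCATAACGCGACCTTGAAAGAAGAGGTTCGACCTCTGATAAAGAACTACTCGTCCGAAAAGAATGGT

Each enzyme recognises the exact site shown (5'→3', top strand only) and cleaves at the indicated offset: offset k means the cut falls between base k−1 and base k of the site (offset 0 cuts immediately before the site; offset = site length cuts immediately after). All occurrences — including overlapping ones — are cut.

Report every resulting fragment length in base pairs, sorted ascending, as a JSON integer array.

Site scan:
  QalIV GGTTCG/3: at [37, 46, 111] ⇒ [40, 49, 114]
  EstIX AAAGAA/0: at [14, 21, 72, 103, 126, 144] ⇒ [14, 21, 72, 103, 126, 144]
  OquIII CATAAC/3: at [81, 88] ⇒ [84, 91]
  PtaIV GCGAC/5: at [1, 8, 32, 60, 94] ⇒ [6, 13, 37, 65, 99]

Pooled cuts: [6, 13, 14, 21, 37, 40, 49, 65, 72, 84, 91, 99, 103, 114, 126, 144]

Fragments:
  6→13: 7 bp
  13→14: 1 bp
  14→21: 7 bp
  21→37: 16 bp
  37→40: 3 bp
  40→49: 9 bp
  49→65: 16 bp
  65→72: 7 bp
  72→84: 12 bp
  84→91: 7 bp
  91→99: 8 bp
  99→103: 4 bp
  103→114: 11 bp
  114→126: 12 bp
  126→144: 18 bp
  144→6 (wrap): 154-144+6 = 16 bp

[1,3,4,7,7,7,7,8,9,11,12,12,16,16,16,18]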